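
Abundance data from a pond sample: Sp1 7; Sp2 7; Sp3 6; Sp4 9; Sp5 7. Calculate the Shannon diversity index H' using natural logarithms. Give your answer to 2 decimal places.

1.60

Total N = 7+7+6+9+7 = 36, so the proportions are 0.1944, 0.1944, 0.1667, 0.25, 0.1944 (working shown to 4 dp, full precision carried).
Each pᵢ ln pᵢ term: 0.1944×(-1.6376)=-0.3184, 0.1944×(-1.6376)=-0.3184, 0.1667×(-1.7918)=-0.2986, 0.25×(-1.3863)=-0.3466, 0.1944×(-1.6376)=-0.3184.
Sum = -1.6005, so H' = 1.60.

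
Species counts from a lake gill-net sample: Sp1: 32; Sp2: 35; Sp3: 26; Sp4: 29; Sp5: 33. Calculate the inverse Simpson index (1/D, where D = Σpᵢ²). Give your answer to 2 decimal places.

Total N = 32+35+26+29+33 = 155, so the proportions are 0.206452, 0.225806, 0.167742, 0.187097, 0.212903 (working shown to 6 dp, full precision carried).
D = 0.206452² + 0.225806² + 0.167742² + 0.187097² + 0.212903² = 0.042622 + 0.050989 + 0.028137 + 0.035005 + 0.045328 = 0.202081.
So 1/D = 4.9485, i.e. 4.95 to 2 decimal places.

4.95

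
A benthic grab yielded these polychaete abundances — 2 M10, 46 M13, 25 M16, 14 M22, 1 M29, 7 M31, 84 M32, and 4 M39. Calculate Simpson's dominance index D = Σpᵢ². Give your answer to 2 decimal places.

0.30

Total N = 2+46+25+14+1+7+84+4 = 183, so the proportions are 0.0109, 0.2514, 0.1366, 0.0765, 0.0055, 0.0383, 0.459, 0.0219 (working shown to 4 dp, full precision carried).
D = 0.0109² + 0.2514² + 0.1366² + 0.0765² + 0.0055² + 0.0383² + 0.459² + 0.0219² = 0.0001 + 0.0632 + 0.0187 + 0.0059 + 0.0000 + 0.0015 + 0.2107 + 0.0005 = 0.3005.
To 2 decimal places, D = 0.30.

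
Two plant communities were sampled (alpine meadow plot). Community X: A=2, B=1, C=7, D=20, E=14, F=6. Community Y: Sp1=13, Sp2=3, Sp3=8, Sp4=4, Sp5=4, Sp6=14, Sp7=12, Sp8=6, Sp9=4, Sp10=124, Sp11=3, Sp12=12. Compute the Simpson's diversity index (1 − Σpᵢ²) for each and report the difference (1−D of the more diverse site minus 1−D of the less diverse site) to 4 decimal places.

Community X: N=50, proportions 0.04, 0.02, 0.14, 0.4, 0.28, 0.12, giving 1−D = 0.725600 (working shown to 6 dp, full precision carried).
Community Y: N=207, proportions 0.062802, 0.014493, 0.038647, 0.019324, 0.019324, 0.067633, 0.057971, 0.028986, 0.019324, 0.599034, 0.014493, 0.057971, giving 1−D = 0.622045.
Difference = |0.725600 − 0.622045| = 0.103555, i.e. 0.1036 to 4 decimal places.

0.1036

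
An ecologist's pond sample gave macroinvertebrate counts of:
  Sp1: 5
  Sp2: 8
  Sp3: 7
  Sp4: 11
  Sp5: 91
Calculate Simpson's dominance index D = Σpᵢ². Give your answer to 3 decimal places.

Total N = 5+8+7+11+91 = 122, so the proportions are 0.04098, 0.06557, 0.05738, 0.09016, 0.7459 (working shown to 5 dp, full precision carried).
D = 0.04098² + 0.06557² + 0.05738² + 0.09016² + 0.7459² = 0.00168 + 0.00430 + 0.00329 + 0.00813 + 0.55637 = 0.57377.
To 3 decimal places, D = 0.574.

0.574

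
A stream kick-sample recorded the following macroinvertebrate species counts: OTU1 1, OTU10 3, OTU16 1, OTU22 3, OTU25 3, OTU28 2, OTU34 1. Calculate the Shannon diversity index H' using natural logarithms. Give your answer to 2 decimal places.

Total N = 1+3+1+3+3+2+1 = 14, so the proportions are 0.0714, 0.2143, 0.0714, 0.2143, 0.2143, 0.1429, 0.0714 (working shown to 4 dp, full precision carried).
Each pᵢ ln pᵢ term: 0.0714×(-2.6391)=-0.1885, 0.2143×(-1.5404)=-0.3301, 0.0714×(-2.6391)=-0.1885, 0.2143×(-1.5404)=-0.3301, 0.2143×(-1.5404)=-0.3301, 0.1429×(-1.9459)=-0.2780, 0.0714×(-2.6391)=-0.1885.
Sum = -1.8338, so H' = 1.83.

1.83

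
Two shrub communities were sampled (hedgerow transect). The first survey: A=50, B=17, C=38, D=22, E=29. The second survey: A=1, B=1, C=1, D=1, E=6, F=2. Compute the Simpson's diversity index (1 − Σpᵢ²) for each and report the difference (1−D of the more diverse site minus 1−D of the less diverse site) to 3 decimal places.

The first survey: N=156, proportions 0.32051, 0.10897, 0.24359, 0.14103, 0.1859, giving 1−D = 0.77161 (working shown to 5 dp, full precision carried).
The second survey: N=12, proportions 0.08333, 0.08333, 0.08333, 0.08333, 0.5, 0.16667, giving 1−D = 0.69444.
Difference = |0.77161 − 0.69444| = 0.07717, i.e. 0.077 to 3 decimal places.

0.077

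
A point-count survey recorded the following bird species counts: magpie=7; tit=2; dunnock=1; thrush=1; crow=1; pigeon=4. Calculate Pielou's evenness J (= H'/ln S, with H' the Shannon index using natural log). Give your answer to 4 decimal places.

0.8305

Total N = 7+2+1+1+1+4 = 16, so the proportions are 0.4375, 0.125, 0.0625, 0.0625, 0.0625, 0.25 (working shown to 6 dp, full precision carried).
H' = −Σ pᵢ ln pᵢ = −((-0.361672) + (-0.259930) + (-0.173287) + (-0.173287) + (-0.173287) + (-0.346574)) = 1.488036.
With S = 6 species, ln S = 1.791759, so J = 1.488036/1.791759 = 0.830489, i.e. 0.8305 to 4 decimal places.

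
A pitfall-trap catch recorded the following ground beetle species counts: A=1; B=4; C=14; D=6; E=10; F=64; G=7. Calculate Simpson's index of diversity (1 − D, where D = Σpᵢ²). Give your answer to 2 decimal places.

0.60

Total N = 1+4+14+6+10+64+7 = 106, so the proportions are 0.0094, 0.0377, 0.1321, 0.0566, 0.0943, 0.6038, 0.066 (working shown to 4 dp, full precision carried).
D = 0.0094² + 0.0377² + 0.1321² + 0.0566² + 0.0943² + 0.6038² + 0.066² = 0.0001 + 0.0014 + 0.0174 + 0.0032 + 0.0089 + 0.3645 + 0.0044 = 0.4000.
So 1 − D = 0.6000, i.e. 0.60 to 2 decimal places.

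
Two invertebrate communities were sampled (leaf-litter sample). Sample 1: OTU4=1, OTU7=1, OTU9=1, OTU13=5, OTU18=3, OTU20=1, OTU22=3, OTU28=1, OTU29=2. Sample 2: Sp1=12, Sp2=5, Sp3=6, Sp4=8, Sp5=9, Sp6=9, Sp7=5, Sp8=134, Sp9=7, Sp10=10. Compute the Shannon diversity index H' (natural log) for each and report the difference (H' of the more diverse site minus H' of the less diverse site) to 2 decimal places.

Sample 1: N=18, proportions 0.055556, 0.055556, 0.055556, 0.277778, 0.166667, 0.055556, 0.166667, 0.055556, 0.111111, giving H' = 2.000085 (working shown to 6 dp, full precision carried).
Sample 2: N=205, proportions 0.058537, 0.02439, 0.029268, 0.039024, 0.043902, 0.043902, 0.02439, 0.653659, 0.034146, 0.04878, giving H' = 1.392243.
Difference = |2.000085 − 1.392243| = 0.607842, i.e. 0.61 to 2 decimal places.

0.61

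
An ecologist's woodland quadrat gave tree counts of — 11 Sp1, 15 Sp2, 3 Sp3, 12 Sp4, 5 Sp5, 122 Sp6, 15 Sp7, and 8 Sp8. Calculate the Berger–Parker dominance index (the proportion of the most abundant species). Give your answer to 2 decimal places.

0.64

Total N = 11+15+3+12+5+122+15+8 = 191, so the proportions are 0.0576, 0.0785, 0.0157, 0.0628, 0.0262, 0.6387, 0.0785, 0.0419 (working shown to 4 dp, full precision carried).
The largest proportion is 0.6387, i.e. d = 0.64 to 2 decimal places.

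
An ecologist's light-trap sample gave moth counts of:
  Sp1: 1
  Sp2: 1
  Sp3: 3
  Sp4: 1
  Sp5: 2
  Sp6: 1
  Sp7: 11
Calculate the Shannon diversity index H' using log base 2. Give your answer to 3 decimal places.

Total N = 1+1+3+1+2+1+11 = 20, so the proportions are 0.05, 0.05, 0.15, 0.05, 0.1, 0.05, 0.55 (working shown to 6 dp, full precision carried).
Each pᵢ log₂ pᵢ term: 0.05×(-4.321928)=-0.216096, 0.05×(-4.321928)=-0.216096, 0.15×(-2.736966)=-0.410545, 0.05×(-4.321928)=-0.216096, 0.1×(-3.321928)=-0.332193, 0.05×(-4.321928)=-0.216096, 0.55×(-0.862496)=-0.474373.
Sum = -2.081496, so H' = 2.081.

2.081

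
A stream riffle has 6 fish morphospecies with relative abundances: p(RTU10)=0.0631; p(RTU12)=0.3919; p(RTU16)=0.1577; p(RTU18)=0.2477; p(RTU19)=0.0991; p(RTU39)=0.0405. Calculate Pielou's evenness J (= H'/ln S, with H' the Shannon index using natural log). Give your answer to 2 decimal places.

H' = −Σ pᵢ ln pᵢ = −((-0.1743) + (-0.3671) + (-0.2913) + (-0.3457) + (-0.2291) + (-0.1299)) = 1.5374 (working shown to 4 dp, full precision carried).
With S = 6 species, ln S = 1.7918, so J = 1.5374/1.7918 = 0.8580, i.e. 0.86 to 2 decimal places.

0.86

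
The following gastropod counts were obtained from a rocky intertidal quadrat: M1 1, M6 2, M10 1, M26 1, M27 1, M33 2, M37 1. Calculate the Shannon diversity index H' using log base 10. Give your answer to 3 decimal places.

0.820

Total N = 1+2+1+1+1+2+1 = 9, so the proportions are 0.11111, 0.22222, 0.11111, 0.11111, 0.11111, 0.22222, 0.11111 (working shown to 5 dp, full precision carried).
Each pᵢ log₁₀ pᵢ term: 0.11111×(-0.95424)=-0.10603, 0.22222×(-0.65321)=-0.14516, 0.11111×(-0.95424)=-0.10603, 0.11111×(-0.95424)=-0.10603, 0.11111×(-0.95424)=-0.10603, 0.22222×(-0.65321)=-0.14516, 0.11111×(-0.95424)=-0.10603.
Sum = -0.82045, so H' = 0.820.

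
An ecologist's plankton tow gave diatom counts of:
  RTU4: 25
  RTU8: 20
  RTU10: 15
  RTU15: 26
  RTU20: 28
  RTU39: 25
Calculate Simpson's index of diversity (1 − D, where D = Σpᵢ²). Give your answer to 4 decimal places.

0.8274

Total N = 25+20+15+26+28+25 = 139, so the proportions are 0.179856, 0.143885, 0.107914, 0.18705, 0.201439, 0.179856 (working shown to 6 dp, full precision carried).
D = 0.179856² + 0.143885² + 0.107914² + 0.18705² + 0.201439² + 0.179856² = 0.032348 + 0.020703 + 0.011645 + 0.034988 + 0.040578 + 0.032348 = 0.172610.
So 1 − D = 0.827390, i.e. 0.8274 to 4 decimal places.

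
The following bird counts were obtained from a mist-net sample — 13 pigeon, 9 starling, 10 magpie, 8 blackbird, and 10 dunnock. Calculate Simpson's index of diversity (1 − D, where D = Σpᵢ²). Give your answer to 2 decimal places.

Total N = 13+9+10+8+10 = 50, so the proportions are 0.26, 0.18, 0.2, 0.16, 0.2 (working shown to 4 dp, full precision carried).
D = 0.26² + 0.18² + 0.2² + 0.16² + 0.2² = 0.0676 + 0.0324 + 0.0400 + 0.0256 + 0.0400 = 0.2056.
So 1 − D = 0.7944, i.e. 0.79 to 2 decimal places.

0.79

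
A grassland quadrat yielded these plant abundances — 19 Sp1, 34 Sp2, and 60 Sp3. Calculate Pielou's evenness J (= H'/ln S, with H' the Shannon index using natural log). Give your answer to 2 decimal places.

Total N = 19+34+60 = 113, so the proportions are 0.1681, 0.3009, 0.531 (working shown to 4 dp, full precision carried).
H' = −Σ pᵢ ln pᵢ = −((-0.2998) + (-0.3614) + (-0.3361)) = 0.9973.
With S = 3 species, ln S = 1.0986, so J = 0.9973/1.0986 = 0.9078, i.e. 0.91 to 2 decimal places.

0.91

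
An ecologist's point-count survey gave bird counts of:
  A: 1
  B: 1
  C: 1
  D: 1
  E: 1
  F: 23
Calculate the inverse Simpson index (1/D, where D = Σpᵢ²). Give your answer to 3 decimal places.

1.468

Total N = 1+1+1+1+1+23 = 28, so the proportions are 0.035714, 0.035714, 0.035714, 0.035714, 0.035714, 0.821429 (working shown to 6 dp, full precision carried).
D = 0.035714² + 0.035714² + 0.035714² + 0.035714² + 0.035714² + 0.821429² = 0.001276 + 0.001276 + 0.001276 + 0.001276 + 0.001276 + 0.674745 = 0.681122.
So 1/D = 1.46816, i.e. 1.468 to 3 decimal places.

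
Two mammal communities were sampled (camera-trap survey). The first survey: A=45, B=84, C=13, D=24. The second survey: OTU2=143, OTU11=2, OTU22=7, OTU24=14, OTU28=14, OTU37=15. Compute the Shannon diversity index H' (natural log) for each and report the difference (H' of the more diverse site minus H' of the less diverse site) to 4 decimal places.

The first survey: N=166, proportions 0.271084, 0.506024, 0.078313, 0.144578, giving H' = 1.177614 (working shown to 6 dp, full precision carried).
The second survey: N=195, proportions 0.733333, 0.010256, 0.035897, 0.071795, 0.071795, 0.076923, giving H' = 0.969365.
Difference = |1.177614 − 0.969365| = 0.208249, i.e. 0.2082 to 4 decimal places.

0.2082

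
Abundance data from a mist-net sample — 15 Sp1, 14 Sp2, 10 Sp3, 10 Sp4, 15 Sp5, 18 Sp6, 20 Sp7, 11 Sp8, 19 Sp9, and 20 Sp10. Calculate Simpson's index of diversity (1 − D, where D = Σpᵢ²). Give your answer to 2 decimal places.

Total N = 15+14+10+10+15+18+20+11+19+20 = 152, so the proportions are 0.0987, 0.0921, 0.0658, 0.0658, 0.0987, 0.1184, 0.1316, 0.0724, 0.125, 0.1316 (working shown to 4 dp, full precision carried).
D = 0.0987² + 0.0921² + 0.0658² + 0.0658² + 0.0987² + 0.1184² + 0.1316² + 0.0724² + 0.125² + 0.1316² = 0.0097 + 0.0085 + 0.0043 + 0.0043 + 0.0097 + 0.0140 + 0.0173 + 0.0052 + 0.0156 + 0.0173 = 0.1061.
So 1 − D = 0.8939, i.e. 0.89 to 2 decimal places.

0.89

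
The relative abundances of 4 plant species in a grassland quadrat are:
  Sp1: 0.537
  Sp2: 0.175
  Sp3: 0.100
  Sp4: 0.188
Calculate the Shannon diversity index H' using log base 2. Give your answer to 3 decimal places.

1.707

Each pᵢ log₂ pᵢ term (working shown to 5 dp, full precision carried): 0.537×(-0.89701)=-0.48169, 0.175×(-2.51457)=-0.44005, 0.1×(-3.32193)=-0.33219, 0.188×(-2.41120)=-0.45330.
Sum = -1.70724, so H' = 1.707.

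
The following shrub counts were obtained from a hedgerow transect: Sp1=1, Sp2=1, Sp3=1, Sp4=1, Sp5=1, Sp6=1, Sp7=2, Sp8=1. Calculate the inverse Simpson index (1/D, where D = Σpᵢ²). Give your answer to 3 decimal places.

7.364

Total N = 1+1+1+1+1+1+2+1 = 9, so the proportions are 0.1111111, 0.1111111, 0.1111111, 0.1111111, 0.1111111, 0.1111111, 0.2222222, 0.1111111 (working shown to 7 dp, full precision carried).
D = 0.1111111² + 0.1111111² + 0.1111111² + 0.1111111² + 0.1111111² + 0.1111111² + 0.2222222² + 0.1111111² = 0.0123457 + 0.0123457 + 0.0123457 + 0.0123457 + 0.0123457 + 0.0123457 + 0.0493827 + 0.0123457 = 0.1358025.
So 1/D = 7.36364, i.e. 7.364 to 3 decimal places.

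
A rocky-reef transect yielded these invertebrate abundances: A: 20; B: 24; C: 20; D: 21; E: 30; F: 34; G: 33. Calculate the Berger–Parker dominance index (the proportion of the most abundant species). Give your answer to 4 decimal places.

Total N = 20+24+20+21+30+34+33 = 182, so the proportions are 0.10989, 0.131868, 0.10989, 0.115385, 0.164835, 0.186813, 0.181319 (working shown to 6 dp, full precision carried).
The largest proportion is 0.186813, i.e. d = 0.1868 to 4 decimal places.

0.1868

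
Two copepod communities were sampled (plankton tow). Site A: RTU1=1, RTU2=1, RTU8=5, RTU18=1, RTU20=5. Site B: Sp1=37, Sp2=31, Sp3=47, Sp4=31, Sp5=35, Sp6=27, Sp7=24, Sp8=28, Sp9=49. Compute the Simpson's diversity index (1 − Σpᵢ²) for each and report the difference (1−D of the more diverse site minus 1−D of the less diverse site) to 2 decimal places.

0.20

Site A: N=13, proportions 0.07692, 0.07692, 0.38462, 0.07692, 0.38462, giving 1−D = 0.68639 (working shown to 5 dp, full precision carried).
Site B: N=309, proportions 0.11974, 0.10032, 0.1521, 0.10032, 0.11327, 0.08738, 0.07767, 0.09061, 0.15858, giving 1−D = 0.88254.
Difference = |0.68639 − 0.88254| = 0.19615, i.e. 0.20 to 2 decimal places.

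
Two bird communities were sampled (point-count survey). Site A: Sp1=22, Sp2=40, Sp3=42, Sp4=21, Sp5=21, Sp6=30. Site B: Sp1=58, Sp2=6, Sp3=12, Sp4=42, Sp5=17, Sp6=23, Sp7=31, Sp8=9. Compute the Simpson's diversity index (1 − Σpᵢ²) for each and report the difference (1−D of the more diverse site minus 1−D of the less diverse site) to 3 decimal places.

Site A: N=176, proportions 0.125, 0.2272727, 0.2386364, 0.1193182, 0.1193182, 0.1704545, giving 1−D = 0.8182464 (working shown to 7 dp, full precision carried).
Site B: N=198, proportions 0.2929293, 0.030303, 0.0606061, 0.2121212, 0.0858586, 0.1161616, 0.1565657, 0.0454545, giving 1−D = 0.8171615.
Difference = |0.8182464 − 0.8171615| = 0.0010849, i.e. 0.001 to 3 decimal places.

0.001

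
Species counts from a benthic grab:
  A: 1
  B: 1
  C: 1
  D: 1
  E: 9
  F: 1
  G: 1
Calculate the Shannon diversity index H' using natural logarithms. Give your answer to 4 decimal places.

Total N = 1+1+1+1+9+1+1 = 15, so the proportions are 0.066667, 0.066667, 0.066667, 0.066667, 0.6, 0.066667, 0.066667 (working shown to 6 dp, full precision carried).
Each pᵢ ln pᵢ term: 0.066667×(-2.708050)=-0.180537, 0.066667×(-2.708050)=-0.180537, 0.066667×(-2.708050)=-0.180537, 0.066667×(-2.708050)=-0.180537, 0.6×(-0.510826)=-0.306495, 0.066667×(-2.708050)=-0.180537, 0.066667×(-2.708050)=-0.180537.
Sum = -1.389715, so H' = 1.3897.

1.3897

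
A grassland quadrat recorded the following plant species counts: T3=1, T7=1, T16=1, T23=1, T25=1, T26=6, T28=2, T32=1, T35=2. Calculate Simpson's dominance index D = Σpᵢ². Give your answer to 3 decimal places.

Total N = 1+1+1+1+1+6+2+1+2 = 16, so the proportions are 0.0625, 0.0625, 0.0625, 0.0625, 0.0625, 0.375, 0.125, 0.0625, 0.125 (working shown to 5 dp, full precision carried).
D = 0.0625² + 0.0625² + 0.0625² + 0.0625² + 0.0625² + 0.375² + 0.125² + 0.0625² + 0.125² = 0.00391 + 0.00391 + 0.00391 + 0.00391 + 0.00391 + 0.14062 + 0.01562 + 0.00391 + 0.01562 = 0.19531.
To 3 decimal places, D = 0.195.

0.195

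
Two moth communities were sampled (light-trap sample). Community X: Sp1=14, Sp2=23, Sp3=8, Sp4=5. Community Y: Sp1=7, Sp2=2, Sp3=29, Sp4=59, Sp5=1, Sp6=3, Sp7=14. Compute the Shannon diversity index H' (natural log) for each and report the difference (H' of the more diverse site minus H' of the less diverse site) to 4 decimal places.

Community X: N=50, proportions 0.28, 0.46, 0.16, 0.1, giving H' = 1.23710518 (working shown to 8 dp, full precision carried).
Community Y: N=115, proportions 0.06086957, 0.0173913, 0.25217391, 0.51304348, 0.00869565, 0.02608696, 0.12173913, giving H' = 1.32339654.
Difference = |1.23710518 − 1.32339654| = 0.08629136, i.e. 0.0863 to 4 decimal places.

0.0863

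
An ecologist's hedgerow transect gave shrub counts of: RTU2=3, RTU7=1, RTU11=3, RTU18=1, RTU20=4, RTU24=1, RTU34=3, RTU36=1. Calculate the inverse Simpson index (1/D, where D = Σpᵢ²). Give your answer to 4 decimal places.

Total N = 3+1+3+1+4+1+3+1 = 17, so the proportions are 0.17647059, 0.05882353, 0.17647059, 0.05882353, 0.23529412, 0.05882353, 0.17647059, 0.05882353 (working shown to 8 dp, full precision carried).
D = 0.17647059² + 0.05882353² + 0.17647059² + 0.05882353² + 0.23529412² + 0.05882353² + 0.17647059² + 0.05882353² = 0.03114187 + 0.00346021 + 0.03114187 + 0.00346021 + 0.05536332 + 0.00346021 + 0.03114187 + 0.00346021 = 0.16262976.
So 1/D = 6.148936, i.e. 6.1489 to 4 decimal places.

6.1489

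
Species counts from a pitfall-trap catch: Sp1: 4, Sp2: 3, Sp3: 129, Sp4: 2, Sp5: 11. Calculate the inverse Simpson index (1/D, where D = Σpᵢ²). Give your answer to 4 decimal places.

1.3222

Total N = 4+3+129+2+11 = 149, so the proportions are 0.0268456, 0.0201342, 0.8657718, 0.0134228, 0.0738255 (working shown to 7 dp, full precision carried).
D = 0.0268456² + 0.0201342² + 0.8657718² + 0.0134228² + 0.0738255² = 0.0007207 + 0.0004054 + 0.7495608 + 0.0001802 + 0.0054502 = 0.7563173.
So 1/D = 1.322196, i.e. 1.3222 to 4 decimal places.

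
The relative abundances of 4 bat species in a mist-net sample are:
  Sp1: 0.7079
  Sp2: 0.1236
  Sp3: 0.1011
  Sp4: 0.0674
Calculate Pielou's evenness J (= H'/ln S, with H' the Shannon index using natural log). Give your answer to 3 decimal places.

0.661

H' = −Σ pᵢ ln pᵢ = −((-0.24455) + (-0.25841) + (-0.23169) + (-0.18179)) = 0.91643 (working shown to 5 dp, full precision carried).
With S = 4 species, ln S = 1.38629, so J = 0.91643/1.38629 = 0.66106, i.e. 0.661 to 3 decimal places.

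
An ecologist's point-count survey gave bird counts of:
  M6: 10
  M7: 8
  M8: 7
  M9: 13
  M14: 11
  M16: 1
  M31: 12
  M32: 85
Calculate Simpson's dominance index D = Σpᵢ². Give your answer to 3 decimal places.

Total N = 10+8+7+13+11+1+12+85 = 147, so the proportions are 0.06803, 0.05442, 0.04762, 0.08844, 0.07483, 0.0068, 0.08163, 0.57823 (working shown to 5 dp, full precision carried).
D = 0.06803² + 0.05442² + 0.04762² + 0.08844² + 0.07483² + 0.0068² + 0.08163² + 0.57823² = 0.00463 + 0.00296 + 0.00227 + 0.00782 + 0.00560 + 0.00005 + 0.00666 + 0.33435 = 0.36434.
To 3 decimal places, D = 0.364.

0.364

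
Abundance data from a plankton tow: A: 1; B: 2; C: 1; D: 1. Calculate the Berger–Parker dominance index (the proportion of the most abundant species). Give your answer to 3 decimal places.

0.400

Total N = 1+2+1+1 = 5, so the proportions are 0.2, 0.4, 0.2, 0.2 (working shown to 5 dp, full precision carried).
The largest proportion is 0.4, i.e. d = 0.400 to 3 decimal places.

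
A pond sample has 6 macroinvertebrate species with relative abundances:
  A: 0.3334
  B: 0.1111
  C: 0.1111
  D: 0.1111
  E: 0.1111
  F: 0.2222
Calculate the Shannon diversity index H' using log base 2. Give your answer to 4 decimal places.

Each pᵢ log₂ pᵢ term (working shown to 6 dp, full precision carried): 0.3334×(-1.584674)=-0.528330, 0.1111×(-3.170069)=-0.352195, 0.1111×(-3.170069)=-0.352195, 0.1111×(-3.170069)=-0.352195, 0.1111×(-3.170069)=-0.352195, 0.2222×(-2.170069)=-0.482189.
Sum = -2.419298, so H' = 2.4193.

2.4193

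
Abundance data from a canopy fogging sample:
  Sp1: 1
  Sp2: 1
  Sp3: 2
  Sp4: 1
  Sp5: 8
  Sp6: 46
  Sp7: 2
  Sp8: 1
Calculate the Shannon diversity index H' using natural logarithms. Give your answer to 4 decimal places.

0.9735

Total N = 1+1+2+1+8+46+2+1 = 62, so the proportions are 0.016129, 0.016129, 0.032258, 0.016129, 0.129032, 0.741935, 0.032258, 0.016129 (working shown to 6 dp, full precision carried).
Each pᵢ ln pᵢ term: 0.016129×(-4.127134)=-0.066567, 0.016129×(-4.127134)=-0.066567, 0.032258×(-3.433987)=-0.110774, 0.016129×(-4.127134)=-0.066567, 0.129032×(-2.047693)=-0.264218, 0.741935×(-0.298493)=-0.221463, 0.032258×(-3.433987)=-0.110774, 0.016129×(-4.127134)=-0.066567.
Sum = -0.973495, so H' = 0.9735.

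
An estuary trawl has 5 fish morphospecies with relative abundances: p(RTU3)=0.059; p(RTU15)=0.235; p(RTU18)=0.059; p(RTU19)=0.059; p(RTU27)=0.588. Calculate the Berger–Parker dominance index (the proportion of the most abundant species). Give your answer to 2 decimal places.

0.59

The largest proportion is 0.588, i.e. d = 0.59 to 2 decimal places.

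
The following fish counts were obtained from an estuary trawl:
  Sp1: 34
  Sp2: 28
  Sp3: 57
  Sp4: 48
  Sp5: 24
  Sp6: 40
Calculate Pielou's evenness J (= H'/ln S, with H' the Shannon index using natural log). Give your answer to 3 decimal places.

0.976

Total N = 34+28+57+48+24+40 = 231, so the proportions are 0.14719, 0.12121, 0.24675, 0.20779, 0.1039, 0.17316 (working shown to 5 dp, full precision carried).
H' = −Σ pᵢ ln pᵢ = −((-0.28202) + (-0.25578) + (-0.34530) + (-0.32649) + (-0.23526) + (-0.30364)) = 1.74849.
With S = 6 species, ln S = 1.79176, so J = 1.74849/1.79176 = 0.97585, i.e. 0.976 to 3 decimal places.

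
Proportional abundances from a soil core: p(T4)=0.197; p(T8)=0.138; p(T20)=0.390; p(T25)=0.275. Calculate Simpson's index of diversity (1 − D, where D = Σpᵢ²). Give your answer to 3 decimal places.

D = 0.197² + 0.138² + 0.39² + 0.275² = 0.03881 + 0.01904 + 0.15210 + 0.07563 = 0.28558 (working shown to 5 dp, full precision carried).
So 1 − D = 0.71442, i.e. 0.714 to 3 decimal places.

0.714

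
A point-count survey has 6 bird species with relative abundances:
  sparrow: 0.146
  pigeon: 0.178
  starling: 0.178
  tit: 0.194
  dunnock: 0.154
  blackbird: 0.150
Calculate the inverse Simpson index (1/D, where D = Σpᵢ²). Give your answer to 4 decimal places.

D = 0.146² + 0.178² + 0.178² + 0.194² + 0.154² + 0.15² = 0.02131600 + 0.03168400 + 0.03168400 + 0.03763600 + 0.02371600 + 0.02250000 = 0.16853600 (working shown to 8 dp, full precision carried).
So 1/D = 5.933450, i.e. 5.9335 to 4 decimal places.

5.9335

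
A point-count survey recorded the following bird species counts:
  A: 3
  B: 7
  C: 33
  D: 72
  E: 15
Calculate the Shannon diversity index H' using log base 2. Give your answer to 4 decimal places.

1.6861

Total N = 3+7+33+72+15 = 130, so the proportions are 0.023077, 0.053846, 0.253846, 0.553846, 0.115385 (working shown to 6 dp, full precision carried).
Each pᵢ log₂ pᵢ term: 0.023077×(-5.437405)=-0.125479, 0.053846×(-4.215013)=-0.226962, 0.253846×(-1.977974)=-0.502101, 0.553846×(-0.852443)=-0.472122, 0.115385×(-3.115477)=-0.359478.
Sum = -1.686142, so H' = 1.6861.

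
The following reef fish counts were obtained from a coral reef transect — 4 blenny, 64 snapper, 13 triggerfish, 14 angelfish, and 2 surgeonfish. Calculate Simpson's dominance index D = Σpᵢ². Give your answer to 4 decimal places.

0.4762

Total N = 4+64+13+14+2 = 97, so the proportions are 0.041237, 0.659794, 0.134021, 0.14433, 0.020619 (working shown to 6 dp, full precision carried).
D = 0.041237² + 0.659794² + 0.134021² + 0.14433² + 0.020619² = 0.001700 + 0.435328 + 0.017962 + 0.020831 + 0.000425 = 0.476246.
To 4 decimal places, D = 0.4762.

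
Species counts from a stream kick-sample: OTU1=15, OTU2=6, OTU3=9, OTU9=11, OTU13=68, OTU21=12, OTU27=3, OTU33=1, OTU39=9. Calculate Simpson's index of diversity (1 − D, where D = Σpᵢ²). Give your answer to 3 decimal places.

Total N = 15+6+9+11+68+12+3+1+9 = 134, so the proportions are 0.11194, 0.04478, 0.06716, 0.08209, 0.50746, 0.08955, 0.02239, 0.00746, 0.06716 (working shown to 5 dp, full precision carried).
D = 0.11194² + 0.04478² + 0.06716² + 0.08209² + 0.50746² + 0.08955² + 0.02239² + 0.00746² + 0.06716² = 0.01253 + 0.00200 + 0.00451 + 0.00674 + 0.25752 + 0.00802 + 0.00050 + 0.00006 + 0.00451 = 0.29639.
So 1 − D = 0.70361, i.e. 0.704 to 3 decimal places.

0.704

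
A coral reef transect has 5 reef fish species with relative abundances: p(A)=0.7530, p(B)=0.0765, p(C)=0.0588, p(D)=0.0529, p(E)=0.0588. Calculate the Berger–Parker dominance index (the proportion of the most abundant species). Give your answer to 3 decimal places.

0.753

The largest proportion is 0.753, i.e. d = 0.753 to 3 decimal places.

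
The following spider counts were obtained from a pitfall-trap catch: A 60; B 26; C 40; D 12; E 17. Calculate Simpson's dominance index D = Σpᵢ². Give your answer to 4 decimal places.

0.2626

Total N = 60+26+40+12+17 = 155, so the proportions are 0.387097, 0.167742, 0.258065, 0.077419, 0.109677 (working shown to 6 dp, full precision carried).
D = 0.387097² + 0.167742² + 0.258065² + 0.077419² + 0.109677² = 0.149844 + 0.028137 + 0.066597 + 0.005994 + 0.012029 = 0.262601.
To 4 decimal places, D = 0.2626.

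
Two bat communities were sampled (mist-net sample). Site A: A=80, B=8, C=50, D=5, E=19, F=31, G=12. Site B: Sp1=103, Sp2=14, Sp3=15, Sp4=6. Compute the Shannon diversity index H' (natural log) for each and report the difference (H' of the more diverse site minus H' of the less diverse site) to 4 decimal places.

0.7727

Site A: N=205, proportions 0.390244, 0.039024, 0.243902, 0.02439, 0.092683, 0.15122, 0.058537, giving H' = 1.600752 (working shown to 6 dp, full precision carried).
Site B: N=138, proportions 0.746377, 0.101449, 0.108696, 0.043478, giving H' = 0.828013.
Difference = |1.600752 − 0.828013| = 0.772739, i.e. 0.7727 to 4 decimal places.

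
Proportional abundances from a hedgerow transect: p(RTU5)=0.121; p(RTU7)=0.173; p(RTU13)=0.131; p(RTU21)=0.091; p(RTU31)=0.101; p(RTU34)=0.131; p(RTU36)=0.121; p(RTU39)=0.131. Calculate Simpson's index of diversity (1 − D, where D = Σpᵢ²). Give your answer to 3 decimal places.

D = 0.121² + 0.173² + 0.131² + 0.091² + 0.101² + 0.131² + 0.121² + 0.131² = 0.01464 + 0.02993 + 0.01716 + 0.00828 + 0.01020 + 0.01716 + 0.01464 + 0.01716 = 0.12918 (working shown to 5 dp, full precision carried).
So 1 − D = 0.87082, i.e. 0.871 to 3 decimal places.

0.871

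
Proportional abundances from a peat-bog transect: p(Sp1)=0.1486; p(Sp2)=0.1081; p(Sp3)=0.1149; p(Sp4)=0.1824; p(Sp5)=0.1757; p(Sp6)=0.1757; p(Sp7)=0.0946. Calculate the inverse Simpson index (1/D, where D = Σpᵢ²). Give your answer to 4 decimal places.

D = 0.1486² + 0.1081² + 0.1149² + 0.1824² + 0.1757² + 0.1757² + 0.0946² = 0.02208196 + 0.01168561 + 0.01320201 + 0.03326976 + 0.03087049 + 0.03087049 + 0.00894916 = 0.15092948 (working shown to 8 dp, full precision carried).
So 1/D = 6.625611, i.e. 6.6256 to 4 decimal places.

6.6256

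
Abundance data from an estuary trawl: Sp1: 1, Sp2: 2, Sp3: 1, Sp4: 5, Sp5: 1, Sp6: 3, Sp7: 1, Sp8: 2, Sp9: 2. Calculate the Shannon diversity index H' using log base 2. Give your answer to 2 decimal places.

2.93

Total N = 1+2+1+5+1+3+1+2+2 = 18, so the proportions are 0.0556, 0.1111, 0.0556, 0.2778, 0.0556, 0.1667, 0.0556, 0.1111, 0.1111 (working shown to 4 dp, full precision carried).
Each pᵢ log₂ pᵢ term: 0.0556×(-4.1699)=-0.2317, 0.1111×(-3.1699)=-0.3522, 0.0556×(-4.1699)=-0.2317, 0.2778×(-1.8480)=-0.5133, 0.0556×(-4.1699)=-0.2317, 0.1667×(-2.5850)=-0.4308, 0.0556×(-4.1699)=-0.2317, 0.1111×(-3.1699)=-0.3522, 0.1111×(-3.1699)=-0.3522.
Sum = -2.9275, so H' = 2.93.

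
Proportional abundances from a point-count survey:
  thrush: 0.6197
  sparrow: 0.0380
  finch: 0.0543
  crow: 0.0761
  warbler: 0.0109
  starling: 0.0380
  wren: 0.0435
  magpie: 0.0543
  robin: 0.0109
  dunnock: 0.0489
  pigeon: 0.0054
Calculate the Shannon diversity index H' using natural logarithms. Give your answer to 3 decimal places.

1.468

Each pᵢ ln pᵢ term (working shown to 5 dp, full precision carried): 0.6197×(-0.47852)=-0.29654, 0.038×(-3.27017)=-0.12427, 0.0543×(-2.91323)=-0.15819, 0.0761×(-2.57571)=-0.19601, 0.0109×(-4.51899)=-0.04926, 0.038×(-3.27017)=-0.12427, 0.0435×(-3.13499)=-0.13637, 0.0543×(-2.91323)=-0.15819, 0.0109×(-4.51899)=-0.04926, 0.0489×(-3.01798)=-0.14758, 0.0054×(-5.22136)=-0.02820.
Sum = -1.46812, so H' = 1.468.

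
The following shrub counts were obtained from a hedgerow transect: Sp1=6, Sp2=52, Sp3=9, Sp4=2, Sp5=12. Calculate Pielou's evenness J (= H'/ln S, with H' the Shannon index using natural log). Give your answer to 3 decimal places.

0.681

Total N = 6+52+9+2+12 = 81, so the proportions are 0.07407, 0.64198, 0.11111, 0.02469, 0.14815 (working shown to 5 dp, full precision carried).
H' = −Σ pᵢ ln pᵢ = −((-0.19279) + (-0.28453) + (-0.24414) + (-0.09139) + (-0.28290)) = 1.09574.
With S = 5 species, ln S = 1.60944, so J = 1.09574/1.60944 = 0.68082, i.e. 0.681 to 3 decimal places.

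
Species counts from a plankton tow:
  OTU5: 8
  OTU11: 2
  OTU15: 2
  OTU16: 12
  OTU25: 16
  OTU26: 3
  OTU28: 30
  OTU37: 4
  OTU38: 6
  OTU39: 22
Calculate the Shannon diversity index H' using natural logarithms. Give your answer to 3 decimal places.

1.957

Total N = 8+2+2+12+16+3+30+4+6+22 = 105, so the proportions are 0.07619, 0.01905, 0.01905, 0.11429, 0.15238, 0.02857, 0.28571, 0.0381, 0.05714, 0.20952 (working shown to 5 dp, full precision carried).
Each pᵢ ln pᵢ term: 0.07619×(-2.57452)=-0.19615, 0.01905×(-3.96081)=-0.07544, 0.01905×(-3.96081)=-0.07544, 0.11429×(-2.16905)=-0.24789, 0.15238×(-1.88137)=-0.28669, 0.02857×(-3.55535)=-0.10158, 0.28571×(-1.25276)=-0.35793, 0.0381×(-3.26767)=-0.12448, 0.05714×(-2.86220)=-0.16355, 0.20952×(-1.56292)=-0.32747.
Sum = -1.95664, so H' = 1.957.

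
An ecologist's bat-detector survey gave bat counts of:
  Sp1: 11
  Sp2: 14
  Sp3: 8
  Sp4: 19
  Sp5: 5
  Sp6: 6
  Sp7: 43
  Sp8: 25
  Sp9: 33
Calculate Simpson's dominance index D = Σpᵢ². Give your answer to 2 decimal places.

Total N = 11+14+8+19+5+6+43+25+33 = 164, so the proportions are 0.0671, 0.0854, 0.0488, 0.1159, 0.0305, 0.0366, 0.2622, 0.1524, 0.2012 (working shown to 4 dp, full precision carried).
D = 0.0671² + 0.0854² + 0.0488² + 0.1159² + 0.0305² + 0.0366² + 0.2622² + 0.1524² + 0.2012² = 0.0045 + 0.0073 + 0.0024 + 0.0134 + 0.0009 + 0.0013 + 0.0687 + 0.0232 + 0.0405 = 0.1623.
To 2 decimal places, D = 0.16.

0.16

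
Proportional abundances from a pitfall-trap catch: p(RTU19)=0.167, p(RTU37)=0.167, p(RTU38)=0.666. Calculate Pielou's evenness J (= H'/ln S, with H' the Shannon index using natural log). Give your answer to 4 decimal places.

H' = −Σ pᵢ ln pᵢ = −((-0.298890) + (-0.298890) + (-0.270706)) = 0.868486 (working shown to 6 dp, full precision carried).
With S = 3 species, ln S = 1.098612, so J = 0.868486/1.098612 = 0.790530, i.e. 0.7905 to 4 decimal places.

0.7905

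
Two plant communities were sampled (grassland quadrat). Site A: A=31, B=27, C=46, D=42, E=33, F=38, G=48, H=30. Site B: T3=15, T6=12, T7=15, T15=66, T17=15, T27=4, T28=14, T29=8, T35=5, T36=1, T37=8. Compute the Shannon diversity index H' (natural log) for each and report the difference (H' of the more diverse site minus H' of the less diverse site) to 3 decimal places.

0.107

Site A: N=295, proportions 0.10508, 0.09153, 0.15593, 0.14237, 0.11186, 0.12881, 0.16271, 0.10169, giving H' = 2.05983 (working shown to 5 dp, full precision carried).
Site B: N=163, proportions 0.09202, 0.07362, 0.09202, 0.40491, 0.09202, 0.02454, 0.08589, 0.04908, 0.03067, 0.00613, 0.04908, giving H' = 1.95259.
Difference = |2.05983 − 1.95259| = 0.10724, i.e. 0.107 to 3 decimal places.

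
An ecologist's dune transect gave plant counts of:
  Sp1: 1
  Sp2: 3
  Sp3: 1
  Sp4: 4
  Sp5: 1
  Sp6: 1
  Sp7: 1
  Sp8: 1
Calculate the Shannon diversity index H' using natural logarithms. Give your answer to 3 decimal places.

1.885

Total N = 1+3+1+4+1+1+1+1 = 13, so the proportions are 0.07692, 0.23077, 0.07692, 0.30769, 0.07692, 0.07692, 0.07692, 0.07692 (working shown to 5 dp, full precision carried).
Each pᵢ ln pᵢ term: 0.07692×(-2.56495)=-0.19730, 0.23077×(-1.46634)=-0.33839, 0.07692×(-2.56495)=-0.19730, 0.30769×(-1.17865)=-0.36266, 0.07692×(-2.56495)=-0.19730, 0.07692×(-2.56495)=-0.19730, 0.07692×(-2.56495)=-0.19730, 0.07692×(-2.56495)=-0.19730.
Sum = -1.88487, so H' = 1.885.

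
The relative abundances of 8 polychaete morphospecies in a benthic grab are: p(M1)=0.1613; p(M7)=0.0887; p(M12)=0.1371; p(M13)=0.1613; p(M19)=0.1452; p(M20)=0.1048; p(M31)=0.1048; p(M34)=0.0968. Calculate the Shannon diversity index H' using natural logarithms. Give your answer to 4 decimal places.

2.0549

Each pᵢ ln pᵢ term (working shown to 6 dp, full precision carried): 0.1613×(-1.824489)=-0.294290, 0.0887×(-2.422495)=-0.214875, 0.1371×(-1.987045)=-0.272424, 0.1613×(-1.824489)=-0.294290, 0.1452×(-1.929643)=-0.280184, 0.1048×(-2.255702)=-0.236398, 0.1048×(-2.255702)=-0.236398, 0.0968×(-2.335108)=-0.226038.
Sum = -2.054897, so H' = 2.0549.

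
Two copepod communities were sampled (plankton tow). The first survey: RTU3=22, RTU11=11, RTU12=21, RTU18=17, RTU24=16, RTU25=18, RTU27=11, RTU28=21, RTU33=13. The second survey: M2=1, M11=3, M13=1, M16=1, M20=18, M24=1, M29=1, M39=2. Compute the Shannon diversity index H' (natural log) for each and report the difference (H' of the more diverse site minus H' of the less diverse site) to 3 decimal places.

The first survey: N=150, proportions 0.14667, 0.07333, 0.14, 0.11333, 0.10667, 0.12, 0.07333, 0.14, 0.08667, giving H' = 2.16714 (working shown to 5 dp, full precision carried).
The second survey: N=28, proportions 0.03571, 0.10714, 0.03571, 0.03571, 0.64286, 0.03571, 0.03571, 0.07143, giving H' = 1.30689.
Difference = |2.16714 − 1.30689| = 0.86025, i.e. 0.860 to 3 decimal places.

0.860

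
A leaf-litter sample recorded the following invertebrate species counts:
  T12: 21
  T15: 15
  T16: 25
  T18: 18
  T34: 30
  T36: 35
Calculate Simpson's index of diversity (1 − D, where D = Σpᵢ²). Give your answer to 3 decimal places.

Total N = 21+15+25+18+30+35 = 144, so the proportions are 0.14583, 0.10417, 0.17361, 0.125, 0.20833, 0.24306 (working shown to 5 dp, full precision carried).
D = 0.14583² + 0.10417² + 0.17361² + 0.125² + 0.20833² + 0.24306² = 0.02127 + 0.01085 + 0.03014 + 0.01562 + 0.04340 + 0.05908 = 0.18036.
So 1 − D = 0.81964, i.e. 0.820 to 3 decimal places.

0.820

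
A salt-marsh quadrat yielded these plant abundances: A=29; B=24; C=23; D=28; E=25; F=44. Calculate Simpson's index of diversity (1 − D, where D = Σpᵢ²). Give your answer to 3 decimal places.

Total N = 29+24+23+28+25+44 = 173, so the proportions are 0.16763, 0.13873, 0.13295, 0.16185, 0.14451, 0.25434 (working shown to 5 dp, full precision carried).
D = 0.16763² + 0.13873² + 0.13295² + 0.16185² + 0.14451² + 0.25434² = 0.02810 + 0.01925 + 0.01768 + 0.02620 + 0.02088 + 0.06469 = 0.17679.
So 1 − D = 0.82321, i.e. 0.823 to 3 decimal places.

0.823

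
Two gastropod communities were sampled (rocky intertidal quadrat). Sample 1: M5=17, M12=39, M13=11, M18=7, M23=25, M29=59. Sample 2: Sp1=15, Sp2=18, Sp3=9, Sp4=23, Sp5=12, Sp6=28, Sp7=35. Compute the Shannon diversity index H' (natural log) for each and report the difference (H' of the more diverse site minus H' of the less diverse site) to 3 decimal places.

0.287

Sample 1: N=158, proportions 0.107595, 0.246835, 0.06962, 0.044304, 0.158228, 0.373418, giving H' = 1.568365 (working shown to 6 dp, full precision carried).
Sample 2: N=140, proportions 0.107143, 0.128571, 0.064286, 0.164286, 0.085714, 0.2, 0.25, giving H' = 1.855238.
Difference = |1.568365 − 1.855238| = 0.286873, i.e. 0.287 to 3 decimal places.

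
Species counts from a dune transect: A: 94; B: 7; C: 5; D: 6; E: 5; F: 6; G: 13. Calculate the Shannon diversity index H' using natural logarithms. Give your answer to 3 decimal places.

Total N = 94+7+5+6+5+6+13 = 136, so the proportions are 0.69118, 0.05147, 0.03676, 0.04412, 0.03676, 0.04412, 0.09559 (working shown to 5 dp, full precision carried).
Each pᵢ ln pᵢ term: 0.69118×(-0.36936)=-0.25529, 0.05147×(-2.96674)=-0.15270, 0.03676×(-3.30322)=-0.12144, 0.04412×(-3.12090)=-0.13769, 0.03676×(-3.30322)=-0.12144, 0.04412×(-3.12090)=-0.13769, 0.09559×(-2.34771)=-0.22441.
Sum = -1.15066, so H' = 1.151.

1.151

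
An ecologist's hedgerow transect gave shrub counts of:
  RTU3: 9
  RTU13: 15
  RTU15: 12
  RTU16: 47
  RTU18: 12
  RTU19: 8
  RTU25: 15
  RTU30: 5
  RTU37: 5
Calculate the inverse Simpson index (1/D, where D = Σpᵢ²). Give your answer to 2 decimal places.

5.21

Total N = 9+15+12+47+12+8+15+5+5 = 128, so the proportions are 0.070312, 0.117188, 0.09375, 0.367188, 0.09375, 0.0625, 0.117188, 0.039062, 0.039062 (working shown to 6 dp, full precision carried).
D = 0.070312² + 0.117188² + 0.09375² + 0.367188² + 0.09375² + 0.0625² + 0.117188² + 0.039062² + 0.039062² = 0.004944 + 0.013733 + 0.008789 + 0.134827 + 0.008789 + 0.003906 + 0.013733 + 0.001526 + 0.001526 = 0.191772.
So 1/D = 5.2145, i.e. 5.21 to 2 decimal places.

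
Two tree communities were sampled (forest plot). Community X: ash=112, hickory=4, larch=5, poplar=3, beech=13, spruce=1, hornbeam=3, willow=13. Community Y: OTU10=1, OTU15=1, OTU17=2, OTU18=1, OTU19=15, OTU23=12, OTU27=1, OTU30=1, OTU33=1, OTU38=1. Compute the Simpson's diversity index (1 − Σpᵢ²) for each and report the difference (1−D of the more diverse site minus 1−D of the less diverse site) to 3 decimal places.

0.252

Community X: N=154, proportions 0.727273, 0.025974, 0.032468, 0.019481, 0.084416, 0.006494, 0.019481, 0.084416, giving 1−D = 0.454292 (working shown to 6 dp, full precision carried).
Community Y: N=36, proportions 0.027778, 0.027778, 0.055556, 0.027778, 0.416667, 0.333333, 0.027778, 0.027778, 0.027778, 0.027778, giving 1−D = 0.706790.
Difference = |0.454292 − 0.706790| = 0.252498, i.e. 0.252 to 3 decimal places.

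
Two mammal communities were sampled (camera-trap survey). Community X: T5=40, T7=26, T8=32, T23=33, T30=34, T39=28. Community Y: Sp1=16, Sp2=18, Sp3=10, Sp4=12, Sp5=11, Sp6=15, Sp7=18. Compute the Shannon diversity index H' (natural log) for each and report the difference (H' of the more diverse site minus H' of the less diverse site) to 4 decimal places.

0.1405

Community X: N=193, proportions 0.207254, 0.134715, 0.165803, 0.170984, 0.176166, 0.145078, giving H' = 1.782110 (working shown to 6 dp, full precision carried).
Community Y: N=100, proportions 0.16, 0.18, 0.1, 0.12, 0.11, 0.15, 0.18, giving H' = 1.922599.
Difference = |1.782110 − 1.922599| = 0.140489, i.e. 0.1405 to 4 decimal places.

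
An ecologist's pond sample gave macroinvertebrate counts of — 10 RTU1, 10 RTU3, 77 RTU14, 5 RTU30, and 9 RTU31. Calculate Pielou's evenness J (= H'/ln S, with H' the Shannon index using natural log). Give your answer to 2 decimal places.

0.64

Total N = 10+10+77+5+9 = 111, so the proportions are 0.0901, 0.0901, 0.6937, 0.045, 0.0811 (working shown to 4 dp, full precision carried).
H' = −Σ pᵢ ln pᵢ = −((-0.2168) + (-0.2168) + (-0.2537) + (-0.1396) + (-0.2037)) = 1.0307.
With S = 5 species, ln S = 1.6094, so J = 1.0307/1.6094 = 0.6404, i.e. 0.64 to 2 decimal places.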